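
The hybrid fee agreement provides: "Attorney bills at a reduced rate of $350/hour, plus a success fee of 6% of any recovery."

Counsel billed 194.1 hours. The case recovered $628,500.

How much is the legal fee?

$105,645.00

Hourly: 194.1 × $350 = $67,935.00
Success fee: 6% of $628,500 = $37,710.00
Total: $67,935.00 + $37,710.00 = $105,645.00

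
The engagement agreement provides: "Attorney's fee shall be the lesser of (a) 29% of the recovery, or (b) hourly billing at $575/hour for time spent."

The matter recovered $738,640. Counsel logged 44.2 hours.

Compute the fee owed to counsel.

$25,415.00

(a) 29% of $738,640 = $214,205.60
(b) 44.2 × $575 = $25,415.00
The lesser is (b): $25,415.00.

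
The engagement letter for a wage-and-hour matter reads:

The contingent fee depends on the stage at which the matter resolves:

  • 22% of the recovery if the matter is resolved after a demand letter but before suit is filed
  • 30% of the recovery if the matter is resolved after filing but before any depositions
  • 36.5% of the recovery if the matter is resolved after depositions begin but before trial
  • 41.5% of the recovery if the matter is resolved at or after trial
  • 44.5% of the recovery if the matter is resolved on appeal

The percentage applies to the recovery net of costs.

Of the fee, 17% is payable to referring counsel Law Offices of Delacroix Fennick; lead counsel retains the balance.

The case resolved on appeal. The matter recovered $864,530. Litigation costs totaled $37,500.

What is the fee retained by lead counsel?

$305,463.53

Fee base (net of costs): $864,530 − $37,500 = $827,030
The matter resolved on appeal, so the 44.5% rate applies.
$827,030 × 44.5% = $368,028.35
Referral share: 17% of $368,028.35 = $62,564.82; lead counsel retains $368,028.35 − $62,564.82 = $305,463.53.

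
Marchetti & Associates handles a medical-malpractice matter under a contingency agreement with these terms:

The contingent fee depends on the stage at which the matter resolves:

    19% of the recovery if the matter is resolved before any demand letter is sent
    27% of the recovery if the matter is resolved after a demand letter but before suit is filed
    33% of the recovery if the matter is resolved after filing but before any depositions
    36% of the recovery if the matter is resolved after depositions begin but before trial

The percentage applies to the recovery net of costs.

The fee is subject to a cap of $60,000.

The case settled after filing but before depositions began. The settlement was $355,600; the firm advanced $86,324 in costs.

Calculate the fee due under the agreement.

Fee base (net of costs): $355,600 − $86,324 = $269,276
The matter settled after filing but before depositions began, so the 33% rate applies.
$269,276 × 33% = $88,861.08
$88,861.08 exceeds the $60,000 cap, so the fee is capped at $60,000.00.

$60,000.00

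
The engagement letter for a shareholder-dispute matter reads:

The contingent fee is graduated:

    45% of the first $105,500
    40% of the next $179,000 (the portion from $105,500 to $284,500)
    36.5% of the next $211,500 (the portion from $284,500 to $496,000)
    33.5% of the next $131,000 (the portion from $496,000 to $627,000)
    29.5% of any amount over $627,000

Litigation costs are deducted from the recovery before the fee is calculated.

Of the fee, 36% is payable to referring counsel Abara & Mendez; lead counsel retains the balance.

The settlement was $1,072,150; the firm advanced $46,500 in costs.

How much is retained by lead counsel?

$228,965.92

Fee base (net of costs): $1,072,150 − $46,500 = $1,025,650
First $105,500 at 45% = $47,475.00
Next $179,000 at 40% = $71,600.00
Next $211,500 at 36.5% = $77,197.50
Next $131,000 at 33.5% = $43,885.00
Remaining $398,650 at 29.5% = $117,601.75
Fee: $47,475.00 + $71,600.00 + $77,197.50 + $43,885.00 + $117,601.75 = $357,759.25
Referral share: 36% of $357,759.25 = $128,793.33; lead counsel retains $357,759.25 − $128,793.33 = $228,965.92.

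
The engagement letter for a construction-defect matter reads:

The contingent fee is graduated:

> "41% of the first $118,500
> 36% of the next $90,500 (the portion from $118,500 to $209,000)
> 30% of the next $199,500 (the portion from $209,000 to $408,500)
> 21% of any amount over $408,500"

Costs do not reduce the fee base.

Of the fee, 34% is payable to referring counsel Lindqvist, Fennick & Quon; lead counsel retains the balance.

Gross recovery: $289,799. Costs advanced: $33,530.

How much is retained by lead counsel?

Fee base is the gross recovery, $289,799; costs are reimbursed separately.
First $118,500 at 41% = $48,585.00
Next $90,500 at 36% = $32,580.00
Remaining $80,799 at 30% = $24,239.70
Fee: $48,585.00 + $32,580.00 + $24,239.70 = $105,404.70
Referral share: 34% of $105,404.70 = $35,837.60; lead counsel retains $105,404.70 − $35,837.60 = $69,567.10.

$69,567.10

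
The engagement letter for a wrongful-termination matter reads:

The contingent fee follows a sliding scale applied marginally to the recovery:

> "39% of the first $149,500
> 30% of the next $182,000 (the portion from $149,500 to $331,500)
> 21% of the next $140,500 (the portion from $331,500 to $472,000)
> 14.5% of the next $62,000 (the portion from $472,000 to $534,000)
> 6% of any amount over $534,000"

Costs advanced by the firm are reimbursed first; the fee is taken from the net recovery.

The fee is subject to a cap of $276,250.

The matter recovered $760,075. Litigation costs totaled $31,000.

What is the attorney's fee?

$163,104.50

Fee base (net of costs): $760,075 − $31,000 = $729,075
First $149,500 at 39% = $58,305.00
Next $182,000 at 30% = $54,600.00
Next $140,500 at 21% = $29,505.00
Next $62,000 at 14.5% = $8,990.00
Remaining $195,075 at 6% = $11,704.50
Fee: $58,305.00 + $54,600.00 + $29,505.00 + $8,990.00 + $11,704.50 = $163,104.50
$163,104.50 is under the $276,250 cap.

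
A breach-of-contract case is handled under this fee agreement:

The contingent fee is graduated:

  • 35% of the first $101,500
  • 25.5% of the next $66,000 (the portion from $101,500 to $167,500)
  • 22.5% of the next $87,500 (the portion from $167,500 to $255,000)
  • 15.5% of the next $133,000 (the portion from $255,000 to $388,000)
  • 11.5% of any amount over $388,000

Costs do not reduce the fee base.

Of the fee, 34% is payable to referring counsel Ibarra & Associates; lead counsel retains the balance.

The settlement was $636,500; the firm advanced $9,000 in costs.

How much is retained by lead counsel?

Fee base is the gross recovery, $636,500; costs are reimbursed separately.
First $101,500 at 35% = $35,525.00
Next $66,000 at 25.5% = $16,830.00
Next $87,500 at 22.5% = $19,687.50
Next $133,000 at 15.5% = $20,615.00
Remaining $248,500 at 11.5% = $28,577.50
Fee: $35,525.00 + $16,830.00 + $19,687.50 + $20,615.00 + $28,577.50 = $121,235.00
Referral share: 34% of $121,235.00 = $41,219.90; lead counsel retains $121,235.00 − $41,219.90 = $80,015.10.

$80,015.10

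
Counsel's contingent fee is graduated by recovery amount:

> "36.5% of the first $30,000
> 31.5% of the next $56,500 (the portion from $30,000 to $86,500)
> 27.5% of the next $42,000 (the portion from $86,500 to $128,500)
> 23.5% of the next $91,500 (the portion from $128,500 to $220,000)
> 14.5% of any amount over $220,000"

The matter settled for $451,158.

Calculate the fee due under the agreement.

$95,317.91

First $30,000 at 36.5% = $10,950.00
Next $56,500 at 31.5% = $17,797.50
Next $42,000 at 27.5% = $11,550.00
Next $91,500 at 23.5% = $21,502.50
Remaining $231,158 at 14.5% = $33,517.91
Fee: $10,950.00 + $17,797.50 + $11,550.00 + $21,502.50 + $33,517.91 = $95,317.91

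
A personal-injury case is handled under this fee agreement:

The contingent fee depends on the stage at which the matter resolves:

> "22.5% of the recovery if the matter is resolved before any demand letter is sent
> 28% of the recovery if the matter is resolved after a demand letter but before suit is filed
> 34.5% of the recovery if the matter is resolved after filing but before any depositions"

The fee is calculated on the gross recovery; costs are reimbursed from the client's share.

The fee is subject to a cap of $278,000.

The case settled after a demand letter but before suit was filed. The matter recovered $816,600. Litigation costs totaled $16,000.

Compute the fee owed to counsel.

Fee base is the gross recovery, $816,600; costs are reimbursed separately.
The matter settled after a demand letter but before suit was filed, so the 28% rate applies.
$816,600 × 28% = $228,648.00
$228,648.00 is under the $278,000 cap.

$228,648.00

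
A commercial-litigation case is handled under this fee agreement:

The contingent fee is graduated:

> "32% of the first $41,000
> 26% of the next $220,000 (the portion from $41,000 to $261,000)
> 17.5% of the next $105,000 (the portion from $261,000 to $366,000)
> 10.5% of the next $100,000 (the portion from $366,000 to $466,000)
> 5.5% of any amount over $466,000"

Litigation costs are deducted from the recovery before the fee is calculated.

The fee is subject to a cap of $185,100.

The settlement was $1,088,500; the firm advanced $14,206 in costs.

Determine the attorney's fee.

$132,651.17

Fee base (net of costs): $1,088,500 − $14,206 = $1,074,294
First $41,000 at 32% = $13,120.00
Next $220,000 at 26% = $57,200.00
Next $105,000 at 17.5% = $18,375.00
Next $100,000 at 10.5% = $10,500.00
Remaining $608,294 at 5.5% = $33,456.17
Fee: $13,120.00 + $57,200.00 + $18,375.00 + $10,500.00 + $33,456.17 = $132,651.17
$132,651.17 is under the $185,100 cap.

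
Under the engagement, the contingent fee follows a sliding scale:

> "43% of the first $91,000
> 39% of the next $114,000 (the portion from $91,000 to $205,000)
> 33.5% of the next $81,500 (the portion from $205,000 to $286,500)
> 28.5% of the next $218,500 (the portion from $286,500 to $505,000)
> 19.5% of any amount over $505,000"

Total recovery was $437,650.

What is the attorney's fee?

$153,970.25

First $91,000 at 43% = $39,130.00
Next $114,000 at 39% = $44,460.00
Next $81,500 at 33.5% = $27,302.50
Remaining $151,150 at 28.5% = $43,077.75
Fee: $39,130.00 + $44,460.00 + $27,302.50 + $43,077.75 = $153,970.25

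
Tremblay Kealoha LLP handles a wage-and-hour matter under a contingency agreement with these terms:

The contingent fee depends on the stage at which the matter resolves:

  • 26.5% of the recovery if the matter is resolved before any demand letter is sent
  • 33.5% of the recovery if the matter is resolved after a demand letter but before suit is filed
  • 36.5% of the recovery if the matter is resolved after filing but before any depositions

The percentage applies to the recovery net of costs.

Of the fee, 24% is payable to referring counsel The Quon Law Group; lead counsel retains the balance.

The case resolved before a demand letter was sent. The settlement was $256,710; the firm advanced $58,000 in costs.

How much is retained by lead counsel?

$40,020.19

Fee base (net of costs): $256,710 − $58,000 = $198,710
The matter resolved before a demand letter was sent, so the 26.5% rate applies.
$198,710 × 26.5% = $52,658.15
Referral share: 24% of $52,658.15 = $12,637.96; lead counsel retains $52,658.15 − $12,637.96 = $40,020.19.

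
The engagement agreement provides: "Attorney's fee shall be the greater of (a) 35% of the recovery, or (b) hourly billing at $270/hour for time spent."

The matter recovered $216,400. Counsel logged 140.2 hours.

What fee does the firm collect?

$75,740.00

(a) 35% of $216,400 = $75,740.00
(b) 140.2 × $270 = $37,854.00
The greater is (a): $75,740.00.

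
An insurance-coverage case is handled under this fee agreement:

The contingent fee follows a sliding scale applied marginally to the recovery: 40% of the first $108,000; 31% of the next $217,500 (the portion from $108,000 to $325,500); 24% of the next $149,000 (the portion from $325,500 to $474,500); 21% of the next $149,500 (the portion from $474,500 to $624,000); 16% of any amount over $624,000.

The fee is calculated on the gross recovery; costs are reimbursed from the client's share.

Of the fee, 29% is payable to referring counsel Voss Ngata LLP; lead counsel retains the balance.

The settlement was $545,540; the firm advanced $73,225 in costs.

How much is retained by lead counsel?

$114,525.41

Fee base is the gross recovery, $545,540; costs are reimbursed separately.
First $108,000 at 40% = $43,200.00
Next $217,500 at 31% = $67,425.00
Next $149,000 at 24% = $35,760.00
Remaining $71,040 at 21% = $14,918.40
Fee: $43,200.00 + $67,425.00 + $35,760.00 + $14,918.40 = $161,303.40
Referral share: 29% of $161,303.40 = $46,777.99; lead counsel retains $161,303.40 − $46,777.99 = $114,525.41.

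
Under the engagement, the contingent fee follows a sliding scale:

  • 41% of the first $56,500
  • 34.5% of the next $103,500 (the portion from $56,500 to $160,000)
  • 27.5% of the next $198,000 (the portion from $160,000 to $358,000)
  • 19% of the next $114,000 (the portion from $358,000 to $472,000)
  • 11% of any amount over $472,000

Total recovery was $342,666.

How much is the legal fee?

$109,105.65

First $56,500 at 41% = $23,165.00
Next $103,500 at 34.5% = $35,707.50
Remaining $182,666 at 27.5% = $50,233.15
Fee: $23,165.00 + $35,707.50 + $50,233.15 = $109,105.65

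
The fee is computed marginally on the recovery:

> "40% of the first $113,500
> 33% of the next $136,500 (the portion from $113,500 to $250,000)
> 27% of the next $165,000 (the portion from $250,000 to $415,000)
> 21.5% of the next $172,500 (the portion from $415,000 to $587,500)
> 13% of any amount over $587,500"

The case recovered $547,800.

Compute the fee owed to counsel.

$163,547.00

First $113,500 at 40% = $45,400.00
Next $136,500 at 33% = $45,045.00
Next $165,000 at 27% = $44,550.00
Remaining $132,800 at 21.5% = $28,552.00
Fee: $45,400.00 + $45,045.00 + $44,550.00 + $28,552.00 = $163,547.00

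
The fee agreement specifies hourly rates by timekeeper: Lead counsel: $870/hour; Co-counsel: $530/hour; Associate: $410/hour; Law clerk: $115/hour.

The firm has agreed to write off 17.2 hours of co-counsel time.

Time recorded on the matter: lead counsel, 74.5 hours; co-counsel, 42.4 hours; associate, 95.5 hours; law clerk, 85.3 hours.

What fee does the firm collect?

Lead counsel: 74.5 × $870 = $64,815.00
Co-counsel: 42.4 × $530 = $22,472.00
Associate: 95.5 × $410 = $39,155.00
Law clerk: 85.3 × $115 = $9,809.50
Subtotal: $136,251.50
Write-off: 17.2 × $530 = $9,116.00
Total: $136,251.50 − $9,116.00 = $127,135.50

$127,135.50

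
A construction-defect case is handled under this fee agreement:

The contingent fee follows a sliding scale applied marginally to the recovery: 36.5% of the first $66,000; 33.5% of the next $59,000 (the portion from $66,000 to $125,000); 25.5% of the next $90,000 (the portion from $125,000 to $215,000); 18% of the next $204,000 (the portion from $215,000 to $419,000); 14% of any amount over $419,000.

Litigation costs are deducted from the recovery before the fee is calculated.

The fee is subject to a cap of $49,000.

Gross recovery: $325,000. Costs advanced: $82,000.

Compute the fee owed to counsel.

$49,000.00

Fee base (net of costs): $325,000 − $82,000 = $243,000
First $66,000 at 36.5% = $24,090.00
Next $59,000 at 33.5% = $19,765.00
Next $90,000 at 25.5% = $22,950.00
Remaining $28,000 at 18% = $5,040.00
Fee: $24,090.00 + $19,765.00 + $22,950.00 + $5,040.00 = $71,845.00
$71,845.00 exceeds the $49,000 cap, so the fee is capped at $49,000.00.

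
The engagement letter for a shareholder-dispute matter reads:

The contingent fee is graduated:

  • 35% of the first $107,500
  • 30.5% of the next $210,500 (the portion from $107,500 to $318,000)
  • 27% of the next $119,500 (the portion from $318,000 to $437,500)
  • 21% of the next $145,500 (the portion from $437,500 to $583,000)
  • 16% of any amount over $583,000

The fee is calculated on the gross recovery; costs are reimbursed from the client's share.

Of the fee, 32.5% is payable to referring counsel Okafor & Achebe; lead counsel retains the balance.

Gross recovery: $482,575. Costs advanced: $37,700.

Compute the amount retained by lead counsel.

Fee base is the gross recovery, $482,575; costs are reimbursed separately.
First $107,500 at 35% = $37,625.00
Next $210,500 at 30.5% = $64,202.50
Next $119,500 at 27% = $32,265.00
Remaining $45,075 at 21% = $9,465.75
Fee: $37,625.00 + $64,202.50 + $32,265.00 + $9,465.75 = $143,558.25
Referral share: 32.5% of $143,558.25 = $46,656.43; lead counsel retains $143,558.25 − $46,656.43 = $96,901.82.

$96,901.82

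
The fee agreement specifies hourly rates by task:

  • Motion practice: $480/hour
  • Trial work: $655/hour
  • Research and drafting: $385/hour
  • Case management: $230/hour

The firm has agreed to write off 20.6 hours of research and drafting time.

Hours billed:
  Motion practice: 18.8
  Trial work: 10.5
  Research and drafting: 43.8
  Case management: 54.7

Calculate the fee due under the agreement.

$37,414.50

Motion practice: 18.8 × $480 = $9,024.00
Trial work: 10.5 × $655 = $6,877.50
Research and drafting: 43.8 × $385 = $16,863.00
Case management: 54.7 × $230 = $12,581.00
Subtotal: $45,345.50
Write-off: 20.6 × $385 = $7,931.00
Total: $45,345.50 − $7,931.00 = $37,414.50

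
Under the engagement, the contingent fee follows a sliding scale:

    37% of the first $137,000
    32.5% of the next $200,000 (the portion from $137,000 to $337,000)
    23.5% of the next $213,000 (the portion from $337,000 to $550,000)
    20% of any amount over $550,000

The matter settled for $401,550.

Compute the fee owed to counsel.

First $137,000 at 37% = $50,690.00
Next $200,000 at 32.5% = $65,000.00
Remaining $64,550 at 23.5% = $15,169.25
Fee: $50,690.00 + $65,000.00 + $15,169.25 = $130,859.25

$130,859.25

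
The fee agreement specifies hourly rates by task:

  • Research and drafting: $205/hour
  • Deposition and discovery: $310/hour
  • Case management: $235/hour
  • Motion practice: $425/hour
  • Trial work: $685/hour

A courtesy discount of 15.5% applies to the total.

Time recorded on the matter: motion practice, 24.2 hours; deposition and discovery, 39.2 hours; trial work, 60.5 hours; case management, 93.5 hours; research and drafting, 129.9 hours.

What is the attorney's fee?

Research and drafting: 129.9 × $205 = $26,629.50
Deposition and discovery: 39.2 × $310 = $12,152.00
Case management: 93.5 × $235 = $21,972.50
Motion practice: 24.2 × $425 = $10,285.00
Trial work: 60.5 × $685 = $41,442.50
Subtotal: $112,481.50
Less 15.5% discount: −$17,434.63
Total: $112,481.50 − $17,434.63 = $95,046.87

$95,046.87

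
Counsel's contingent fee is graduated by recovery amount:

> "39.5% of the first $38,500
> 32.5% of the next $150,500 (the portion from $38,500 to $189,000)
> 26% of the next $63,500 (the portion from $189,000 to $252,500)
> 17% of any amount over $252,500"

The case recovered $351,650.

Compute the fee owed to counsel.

First $38,500 at 39.5% = $15,207.50
Next $150,500 at 32.5% = $48,912.50
Next $63,500 at 26% = $16,510.00
Remaining $99,150 at 17% = $16,855.50
Fee: $15,207.50 + $48,912.50 + $16,510.00 + $16,855.50 = $97,485.50

$97,485.50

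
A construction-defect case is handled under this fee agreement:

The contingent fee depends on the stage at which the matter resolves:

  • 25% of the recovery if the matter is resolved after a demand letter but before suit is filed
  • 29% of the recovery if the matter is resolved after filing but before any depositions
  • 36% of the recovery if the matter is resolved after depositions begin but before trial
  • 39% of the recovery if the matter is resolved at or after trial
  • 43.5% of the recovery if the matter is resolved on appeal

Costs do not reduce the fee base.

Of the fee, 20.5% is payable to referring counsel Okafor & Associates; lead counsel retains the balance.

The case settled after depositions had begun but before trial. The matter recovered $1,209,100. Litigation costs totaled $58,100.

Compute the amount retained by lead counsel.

Fee base is the gross recovery, $1,209,100; costs are reimbursed separately.
The matter settled after depositions had begun but before trial, so the 36% rate applies.
$1,209,100 × 36% = $435,276.00
Referral share: 20.5% of $435,276.00 = $89,231.58; lead counsel retains $435,276.00 − $89,231.58 = $346,044.42.

$346,044.42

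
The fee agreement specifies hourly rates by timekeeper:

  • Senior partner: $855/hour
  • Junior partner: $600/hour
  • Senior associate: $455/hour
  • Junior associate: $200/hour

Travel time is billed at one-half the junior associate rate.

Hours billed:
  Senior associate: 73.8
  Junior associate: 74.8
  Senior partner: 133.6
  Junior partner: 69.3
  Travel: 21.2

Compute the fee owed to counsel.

Senior partner: 133.6 × $855 = $114,228.00
Junior partner: 69.3 × $600 = $41,580.00
Senior associate: 73.8 × $455 = $33,579.00
Junior associate: 74.8 × $200 = $14,960.00
Subtotal: $114,228.00 + $41,580.00 + $33,579.00 + $14,960.00 = $204,347.00
Travel: 21.2 × ($200 ÷ 2) = 21.2 × $100.00 = $2,120.00
Total: $204,347.00 + $2,120.00 = $206,467.00

$206,467.00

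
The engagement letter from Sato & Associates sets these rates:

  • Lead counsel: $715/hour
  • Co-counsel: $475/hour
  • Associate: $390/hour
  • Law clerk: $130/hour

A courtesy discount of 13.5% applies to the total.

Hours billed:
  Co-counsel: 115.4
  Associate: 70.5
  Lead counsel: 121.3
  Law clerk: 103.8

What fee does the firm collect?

Lead counsel: 121.3 × $715 = $86,729.50
Co-counsel: 115.4 × $475 = $54,815.00
Associate: 70.5 × $390 = $27,495.00
Law clerk: 103.8 × $130 = $13,494.00
Subtotal: $182,533.50
Less 13.5% discount: −$24,642.02
Total: $182,533.50 − $24,642.02 = $157,891.48

$157,891.48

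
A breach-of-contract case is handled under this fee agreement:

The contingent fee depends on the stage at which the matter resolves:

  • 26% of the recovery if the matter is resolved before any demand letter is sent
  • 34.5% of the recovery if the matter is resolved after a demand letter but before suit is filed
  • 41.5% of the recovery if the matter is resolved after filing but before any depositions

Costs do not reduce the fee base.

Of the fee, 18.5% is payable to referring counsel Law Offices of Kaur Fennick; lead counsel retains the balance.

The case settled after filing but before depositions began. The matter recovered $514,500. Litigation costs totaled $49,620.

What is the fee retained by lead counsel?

$174,016.76

Fee base is the gross recovery, $514,500; costs are reimbursed separately.
The matter settled after filing but before depositions began, so the 41.5% rate applies.
$514,500 × 41.5% = $213,517.50
Referral share: 18.5% of $213,517.50 = $39,500.74; lead counsel retains $213,517.50 − $39,500.74 = $174,016.76.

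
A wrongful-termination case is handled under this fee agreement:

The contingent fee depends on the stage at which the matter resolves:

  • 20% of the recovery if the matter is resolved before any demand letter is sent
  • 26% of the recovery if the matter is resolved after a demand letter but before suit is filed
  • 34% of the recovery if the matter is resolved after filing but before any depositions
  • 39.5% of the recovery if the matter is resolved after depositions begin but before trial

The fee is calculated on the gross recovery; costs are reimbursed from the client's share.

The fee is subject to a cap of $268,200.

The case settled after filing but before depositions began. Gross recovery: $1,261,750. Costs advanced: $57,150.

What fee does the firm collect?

Fee base is the gross recovery, $1,261,750; costs are reimbursed separately.
The matter settled after filing but before depositions began, so the 34% rate applies.
$1,261,750 × 34% = $428,995.00
$428,995.00 exceeds the $268,200 cap, so the fee is capped at $268,200.00.

$268,200.00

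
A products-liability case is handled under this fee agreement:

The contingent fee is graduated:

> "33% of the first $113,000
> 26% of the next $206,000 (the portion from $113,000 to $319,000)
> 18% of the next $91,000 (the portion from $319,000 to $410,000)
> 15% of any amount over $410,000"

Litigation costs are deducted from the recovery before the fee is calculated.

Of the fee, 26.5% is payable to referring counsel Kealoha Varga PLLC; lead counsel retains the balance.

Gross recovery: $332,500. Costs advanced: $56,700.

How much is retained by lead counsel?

Fee base (net of costs): $332,500 − $56,700 = $275,800
First $113,000 at 33% = $37,290.00
Remaining $162,800 at 26% = $42,328.00
Fee: $37,290.00 + $42,328.00 = $79,618.00
Referral share: 26.5% of $79,618.00 = $21,098.77; lead counsel retains $79,618.00 − $21,098.77 = $58,519.23.

$58,519.23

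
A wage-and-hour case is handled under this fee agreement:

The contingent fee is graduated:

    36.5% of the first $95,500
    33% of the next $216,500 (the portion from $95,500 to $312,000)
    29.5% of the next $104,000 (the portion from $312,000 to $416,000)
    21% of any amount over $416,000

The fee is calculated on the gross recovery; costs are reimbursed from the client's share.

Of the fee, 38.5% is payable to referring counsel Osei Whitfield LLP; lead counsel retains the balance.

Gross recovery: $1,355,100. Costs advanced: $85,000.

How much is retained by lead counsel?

$205,529.00

Fee base is the gross recovery, $1,355,100; costs are reimbursed separately.
First $95,500 at 36.5% = $34,857.50
Next $216,500 at 33% = $71,445.00
Next $104,000 at 29.5% = $30,680.00
Remaining $939,100 at 21% = $197,211.00
Fee: $34,857.50 + $71,445.00 + $30,680.00 + $197,211.00 = $334,193.50
Referral share: 38.5% of $334,193.50 = $128,664.50; lead counsel retains $334,193.50 − $128,664.50 = $205,529.00.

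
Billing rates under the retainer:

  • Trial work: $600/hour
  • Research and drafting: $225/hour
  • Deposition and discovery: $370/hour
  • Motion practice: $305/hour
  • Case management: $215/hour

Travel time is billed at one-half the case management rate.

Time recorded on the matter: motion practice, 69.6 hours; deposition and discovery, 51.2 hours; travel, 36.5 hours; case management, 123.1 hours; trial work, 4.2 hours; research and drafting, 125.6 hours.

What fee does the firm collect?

$101,342.25

Trial work: 4.2 × $600 = $2,520.00
Research and drafting: 125.6 × $225 = $28,260.00
Deposition and discovery: 51.2 × $370 = $18,944.00
Motion practice: 69.6 × $305 = $21,228.00
Case management: 123.1 × $215 = $26,466.50
Subtotal: $2,520.00 + $28,260.00 + $18,944.00 + $21,228.00 + $26,466.50 = $97,418.50
Travel: 36.5 × ($215 ÷ 2) = 36.5 × $107.50 = $3,923.75
Total: $97,418.50 + $3,923.75 = $101,342.25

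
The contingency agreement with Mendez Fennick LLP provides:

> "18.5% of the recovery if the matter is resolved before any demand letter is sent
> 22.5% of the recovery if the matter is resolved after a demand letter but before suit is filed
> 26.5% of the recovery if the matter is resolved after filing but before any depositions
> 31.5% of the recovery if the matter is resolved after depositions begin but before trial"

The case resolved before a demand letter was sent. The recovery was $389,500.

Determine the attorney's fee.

The matter resolved before a demand letter was sent, so the 18.5% rate applies.
$389,500 × 18.5% = $72,057.50

$72,057.50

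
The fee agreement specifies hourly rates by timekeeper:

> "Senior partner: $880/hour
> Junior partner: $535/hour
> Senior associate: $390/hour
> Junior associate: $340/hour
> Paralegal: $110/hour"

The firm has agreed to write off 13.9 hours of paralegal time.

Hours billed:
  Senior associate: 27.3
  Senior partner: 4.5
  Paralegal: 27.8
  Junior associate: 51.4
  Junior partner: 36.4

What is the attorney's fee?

$53,086.00

Senior partner: 4.5 × $880 = $3,960.00
Junior partner: 36.4 × $535 = $19,474.00
Senior associate: 27.3 × $390 = $10,647.00
Junior associate: 51.4 × $340 = $17,476.00
Paralegal: 27.8 × $110 = $3,058.00
Subtotal: $54,615.00
Write-off: 13.9 × $110 = $1,529.00
Total: $54,615.00 − $1,529.00 = $53,086.00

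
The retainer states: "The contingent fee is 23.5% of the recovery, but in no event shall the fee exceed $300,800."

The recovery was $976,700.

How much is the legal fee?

$229,524.50

23.5% of $976,700 = $229,524.50
That is under the $300,800 cap.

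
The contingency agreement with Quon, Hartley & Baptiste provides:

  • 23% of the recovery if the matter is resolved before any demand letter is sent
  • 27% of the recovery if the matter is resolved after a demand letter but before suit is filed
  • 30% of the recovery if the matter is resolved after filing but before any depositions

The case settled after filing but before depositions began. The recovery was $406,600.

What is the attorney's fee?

$121,980.00

The matter settled after filing but before depositions began, so the 30% rate applies.
$406,600 × 30% = $121,980.00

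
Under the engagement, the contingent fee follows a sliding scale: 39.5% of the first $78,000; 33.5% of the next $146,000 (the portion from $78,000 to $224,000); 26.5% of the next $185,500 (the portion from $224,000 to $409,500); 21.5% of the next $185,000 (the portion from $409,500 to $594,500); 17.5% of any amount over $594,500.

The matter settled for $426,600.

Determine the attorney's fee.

First $78,000 at 39.5% = $30,810.00
Next $146,000 at 33.5% = $48,910.00
Next $185,500 at 26.5% = $49,157.50
Remaining $17,100 at 21.5% = $3,676.50
Fee: $30,810.00 + $48,910.00 + $49,157.50 + $3,676.50 = $132,554.00

$132,554.00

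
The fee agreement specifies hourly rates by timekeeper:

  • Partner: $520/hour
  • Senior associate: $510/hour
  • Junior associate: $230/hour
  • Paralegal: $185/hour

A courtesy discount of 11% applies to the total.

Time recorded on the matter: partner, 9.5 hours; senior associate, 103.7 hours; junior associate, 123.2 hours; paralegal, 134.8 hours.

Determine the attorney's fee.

Partner: 9.5 × $520 = $4,940.00
Senior associate: 103.7 × $510 = $52,887.00
Junior associate: 123.2 × $230 = $28,336.00
Paralegal: 134.8 × $185 = $24,938.00
Subtotal: $111,101.00
Less 11% discount: −$12,221.11
Total: $111,101.00 − $12,221.11 = $98,879.89

$98,879.89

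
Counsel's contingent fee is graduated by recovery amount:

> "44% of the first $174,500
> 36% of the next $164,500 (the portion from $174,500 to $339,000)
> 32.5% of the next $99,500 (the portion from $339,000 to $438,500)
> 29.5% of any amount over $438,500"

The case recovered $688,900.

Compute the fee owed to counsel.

$242,205.50

First $174,500 at 44% = $76,780.00
Next $164,500 at 36% = $59,220.00
Next $99,500 at 32.5% = $32,337.50
Remaining $250,400 at 29.5% = $73,868.00
Fee: $76,780.00 + $59,220.00 + $32,337.50 + $73,868.00 = $242,205.50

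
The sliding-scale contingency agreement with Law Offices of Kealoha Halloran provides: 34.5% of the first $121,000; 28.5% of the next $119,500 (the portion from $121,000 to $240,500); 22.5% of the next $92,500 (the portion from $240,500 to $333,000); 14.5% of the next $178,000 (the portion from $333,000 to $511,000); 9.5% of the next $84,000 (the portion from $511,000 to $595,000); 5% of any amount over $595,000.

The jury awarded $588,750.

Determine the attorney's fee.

First $121,000 at 34.5% = $41,745.00
Next $119,500 at 28.5% = $34,057.50
Next $92,500 at 22.5% = $20,812.50
Next $178,000 at 14.5% = $25,810.00
Remaining $77,750 at 9.5% = $7,386.25
Fee: $41,745.00 + $34,057.50 + $20,812.50 + $25,810.00 + $7,386.25 = $129,811.25

$129,811.25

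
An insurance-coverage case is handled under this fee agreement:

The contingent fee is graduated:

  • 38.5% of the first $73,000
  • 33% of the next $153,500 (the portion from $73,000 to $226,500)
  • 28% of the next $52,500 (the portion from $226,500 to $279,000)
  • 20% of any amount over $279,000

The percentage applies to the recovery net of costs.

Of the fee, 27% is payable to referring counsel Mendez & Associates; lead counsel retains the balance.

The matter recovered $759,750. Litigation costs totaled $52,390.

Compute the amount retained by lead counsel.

Fee base (net of costs): $759,750 − $52,390 = $707,360
First $73,000 at 38.5% = $28,105.00
Next $153,500 at 33% = $50,655.00
Next $52,500 at 28% = $14,700.00
Remaining $428,360 at 20% = $85,672.00
Fee: $28,105.00 + $50,655.00 + $14,700.00 + $85,672.00 = $179,132.00
Referral share: 27% of $179,132.00 = $48,365.64; lead counsel retains $179,132.00 − $48,365.64 = $130,766.36.

$130,766.36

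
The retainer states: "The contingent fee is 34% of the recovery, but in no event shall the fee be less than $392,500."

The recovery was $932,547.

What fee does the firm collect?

34% of $932,547 = $317,065.98
That is below the $392,500 minimum, so the minimum applies.

$392,500.00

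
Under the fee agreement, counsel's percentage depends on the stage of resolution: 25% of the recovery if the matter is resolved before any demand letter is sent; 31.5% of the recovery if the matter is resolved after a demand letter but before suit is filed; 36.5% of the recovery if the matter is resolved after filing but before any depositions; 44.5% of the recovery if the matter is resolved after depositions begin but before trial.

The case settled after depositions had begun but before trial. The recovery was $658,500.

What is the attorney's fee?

The matter settled after depositions had begun but before trial, so the 44.5% rate applies.
$658,500 × 44.5% = $293,032.50

$293,032.50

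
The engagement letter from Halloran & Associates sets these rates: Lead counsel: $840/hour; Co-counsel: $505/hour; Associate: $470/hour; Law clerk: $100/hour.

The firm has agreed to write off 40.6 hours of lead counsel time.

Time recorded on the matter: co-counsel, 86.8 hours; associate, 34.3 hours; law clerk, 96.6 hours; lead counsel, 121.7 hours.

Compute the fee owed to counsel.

Lead counsel: 121.7 × $840 = $102,228.00
Co-counsel: 86.8 × $505 = $43,834.00
Associate: 34.3 × $470 = $16,121.00
Law clerk: 96.6 × $100 = $9,660.00
Subtotal: $171,843.00
Write-off: 40.6 × $840 = $34,104.00
Total: $171,843.00 − $34,104.00 = $137,739.00

$137,739.00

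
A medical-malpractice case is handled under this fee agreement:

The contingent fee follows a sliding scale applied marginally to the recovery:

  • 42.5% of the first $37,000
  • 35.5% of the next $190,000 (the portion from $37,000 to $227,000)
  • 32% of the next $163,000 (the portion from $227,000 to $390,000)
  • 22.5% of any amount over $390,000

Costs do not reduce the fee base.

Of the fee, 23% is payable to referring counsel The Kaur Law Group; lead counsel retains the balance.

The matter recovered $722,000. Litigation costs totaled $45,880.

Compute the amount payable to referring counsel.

$48,308.05

Fee base is the gross recovery, $722,000; costs are reimbursed separately.
First $37,000 at 42.5% = $15,725.00
Next $190,000 at 35.5% = $67,450.00
Next $163,000 at 32% = $52,160.00
Remaining $332,000 at 22.5% = $74,700.00
Fee: $15,725.00 + $67,450.00 + $52,160.00 + $74,700.00 = $210,035.00
Referral share: 23% of $210,035.00 = $48,308.05; lead counsel retains $210,035.00 − $48,308.05 = $161,726.95.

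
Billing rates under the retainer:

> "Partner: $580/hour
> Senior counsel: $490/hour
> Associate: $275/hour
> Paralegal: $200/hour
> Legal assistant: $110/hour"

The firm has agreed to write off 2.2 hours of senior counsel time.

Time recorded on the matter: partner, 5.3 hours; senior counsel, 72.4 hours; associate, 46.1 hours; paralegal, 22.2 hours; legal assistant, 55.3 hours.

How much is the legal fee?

Partner: 5.3 × $580 = $3,074.00
Senior counsel: 72.4 × $490 = $35,476.00
Associate: 46.1 × $275 = $12,677.50
Paralegal: 22.2 × $200 = $4,440.00
Legal assistant: 55.3 × $110 = $6,083.00
Subtotal: $61,750.50
Write-off: 2.2 × $490 = $1,078.00
Total: $61,750.50 − $1,078.00 = $60,672.50

$60,672.50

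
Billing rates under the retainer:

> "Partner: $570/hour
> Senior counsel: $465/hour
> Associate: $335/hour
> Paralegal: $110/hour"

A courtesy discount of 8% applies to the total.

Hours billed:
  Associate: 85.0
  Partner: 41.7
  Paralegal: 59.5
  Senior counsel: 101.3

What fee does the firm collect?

Partner: 41.7 × $570 = $23,769.00
Senior counsel: 101.3 × $465 = $47,104.50
Associate: 85.0 × $335 = $28,475.00
Paralegal: 59.5 × $110 = $6,545.00
Subtotal: $105,893.50
Less 8% discount: −$8,471.48
Total: $105,893.50 − $8,471.48 = $97,422.02

$97,422.02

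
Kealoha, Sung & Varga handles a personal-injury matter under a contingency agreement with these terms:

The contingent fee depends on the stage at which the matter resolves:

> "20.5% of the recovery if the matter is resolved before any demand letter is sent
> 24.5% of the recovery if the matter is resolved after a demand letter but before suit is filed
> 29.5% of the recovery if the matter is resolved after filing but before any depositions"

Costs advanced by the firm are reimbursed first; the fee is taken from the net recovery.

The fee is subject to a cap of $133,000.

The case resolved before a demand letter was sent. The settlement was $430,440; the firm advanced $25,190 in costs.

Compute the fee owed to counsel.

Fee base (net of costs): $430,440 − $25,190 = $405,250
The matter resolved before a demand letter was sent, so the 20.5% rate applies.
$405,250 × 20.5% = $83,076.25
$83,076.25 is under the $133,000 cap.

$83,076.25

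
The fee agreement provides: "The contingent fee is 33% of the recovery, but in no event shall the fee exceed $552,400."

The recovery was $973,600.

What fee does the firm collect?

$321,288.00

33% of $973,600 = $321,288.00
That is under the $552,400 cap.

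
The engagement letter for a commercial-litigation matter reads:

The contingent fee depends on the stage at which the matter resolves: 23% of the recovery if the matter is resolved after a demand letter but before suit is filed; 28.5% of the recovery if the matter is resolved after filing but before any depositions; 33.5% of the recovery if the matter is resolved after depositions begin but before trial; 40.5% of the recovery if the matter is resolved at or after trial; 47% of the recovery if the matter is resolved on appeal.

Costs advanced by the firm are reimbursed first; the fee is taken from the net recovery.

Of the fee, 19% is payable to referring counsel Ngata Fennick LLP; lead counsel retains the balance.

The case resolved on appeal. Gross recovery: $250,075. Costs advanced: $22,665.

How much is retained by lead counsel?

$86,574.99

Fee base (net of costs): $250,075 − $22,665 = $227,410
The matter resolved on appeal, so the 47% rate applies.
$227,410 × 47% = $106,882.70
Referral share: 19% of $106,882.70 = $20,307.71; lead counsel retains $106,882.70 − $20,307.71 = $86,574.99.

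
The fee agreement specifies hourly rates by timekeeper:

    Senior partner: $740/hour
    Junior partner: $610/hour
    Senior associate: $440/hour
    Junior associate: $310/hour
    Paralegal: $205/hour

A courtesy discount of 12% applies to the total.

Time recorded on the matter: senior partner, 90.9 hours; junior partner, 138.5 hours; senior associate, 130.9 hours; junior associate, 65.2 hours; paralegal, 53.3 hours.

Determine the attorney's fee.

$211,627.24

Senior partner: 90.9 × $740 = $67,266.00
Junior partner: 138.5 × $610 = $84,485.00
Senior associate: 130.9 × $440 = $57,596.00
Junior associate: 65.2 × $310 = $20,212.00
Paralegal: 53.3 × $205 = $10,926.50
Subtotal: $240,485.50
Less 12% discount: −$28,858.26
Total: $240,485.50 − $28,858.26 = $211,627.24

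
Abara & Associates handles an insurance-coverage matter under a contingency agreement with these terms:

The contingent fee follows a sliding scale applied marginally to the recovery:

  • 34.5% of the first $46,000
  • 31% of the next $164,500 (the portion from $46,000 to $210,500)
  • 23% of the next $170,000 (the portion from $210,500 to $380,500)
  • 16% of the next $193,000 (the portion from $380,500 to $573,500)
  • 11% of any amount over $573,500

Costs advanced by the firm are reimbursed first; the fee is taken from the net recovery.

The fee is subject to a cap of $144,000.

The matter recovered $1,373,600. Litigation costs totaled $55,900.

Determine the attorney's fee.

$144,000.00

Fee base (net of costs): $1,373,600 − $55,900 = $1,317,700
First $46,000 at 34.5% = $15,870.00
Next $164,500 at 31% = $50,995.00
Next $170,000 at 23% = $39,100.00
Next $193,000 at 16% = $30,880.00
Remaining $744,200 at 11% = $81,862.00
Fee: $15,870.00 + $50,995.00 + $39,100.00 + $30,880.00 + $81,862.00 = $218,707.00
$218,707.00 exceeds the $144,000 cap, so the fee is capped at $144,000.00.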